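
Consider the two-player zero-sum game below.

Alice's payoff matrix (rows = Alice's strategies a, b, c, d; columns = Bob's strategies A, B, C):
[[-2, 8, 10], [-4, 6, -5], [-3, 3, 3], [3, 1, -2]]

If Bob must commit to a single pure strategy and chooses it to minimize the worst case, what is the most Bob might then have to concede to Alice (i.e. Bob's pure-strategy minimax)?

The worst case (largest entry) in each column is A: 3, B: 8, C: 10.
The best (smallest) of these is 3.

3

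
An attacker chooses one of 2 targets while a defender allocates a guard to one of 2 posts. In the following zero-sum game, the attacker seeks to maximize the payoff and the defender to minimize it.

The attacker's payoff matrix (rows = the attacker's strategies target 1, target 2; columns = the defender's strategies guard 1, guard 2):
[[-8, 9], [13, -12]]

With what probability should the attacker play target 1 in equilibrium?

Row minima are -8 and -12, so the attacker's maximin is -8; column maxima are 13 and 9, so the defender's minimax is 9. These differ, so the equilibrium is in mixed strategies.
Let the attacker play target 1 with probability p. The defender is indifferent when −8p + 13(1−p) = 9p − 12(1−p), giving p = 25/42.

25/42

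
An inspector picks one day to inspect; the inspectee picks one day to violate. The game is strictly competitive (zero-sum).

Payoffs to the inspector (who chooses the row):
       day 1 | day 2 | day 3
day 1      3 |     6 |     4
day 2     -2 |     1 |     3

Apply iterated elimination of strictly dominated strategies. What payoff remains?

3

Row day 2 is strictly dominated by row day 1 (3>-2, 6>1, 4>3); eliminate day 2.
Column day 3 is strictly dominated by day 1 for the inspectee (3<4); eliminate day 3.
Column day 2 is strictly dominated by day 1 for the inspectee (3<6); eliminate day 2.
Only (day 1, day 1) remains, with payoff 3.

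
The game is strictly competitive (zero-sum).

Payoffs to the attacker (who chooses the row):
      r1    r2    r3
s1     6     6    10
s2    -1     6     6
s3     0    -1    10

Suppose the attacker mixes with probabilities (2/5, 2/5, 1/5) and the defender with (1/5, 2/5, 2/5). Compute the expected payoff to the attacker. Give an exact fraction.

28/5

Against (1/5, 2/5, 2/5), each row's expected payoff is s1: 38/5; s2: 23/5; s3: 18/5.
Taking the (2/5, 2/5, 1/5)-weighted average: (2/5)·(38/5) + (2/5)·(23/5) + (1/5)·(18/5) = 28/5.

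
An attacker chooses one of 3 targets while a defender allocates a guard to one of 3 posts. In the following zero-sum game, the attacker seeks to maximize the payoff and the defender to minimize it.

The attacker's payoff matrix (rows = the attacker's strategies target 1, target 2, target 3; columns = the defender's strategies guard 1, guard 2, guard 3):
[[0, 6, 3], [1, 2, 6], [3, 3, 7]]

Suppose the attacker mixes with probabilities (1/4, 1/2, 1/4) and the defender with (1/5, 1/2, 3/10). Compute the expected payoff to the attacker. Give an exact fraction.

Against (1/5, 1/2, 3/10), each row's expected payoff is target 1: 39/10; target 2: 3; target 3: 21/5.
Taking the (1/4, 1/2, 1/4)-weighted average: (1/4)·(39/10) + (1/2)·(3) + (1/4)·(21/5) = 141/40.

141/40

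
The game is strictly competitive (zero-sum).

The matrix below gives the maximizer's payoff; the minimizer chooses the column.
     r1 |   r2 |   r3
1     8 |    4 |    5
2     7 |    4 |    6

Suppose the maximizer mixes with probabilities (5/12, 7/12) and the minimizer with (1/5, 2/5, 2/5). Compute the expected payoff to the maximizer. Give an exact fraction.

Against (1/5, 2/5, 2/5), each row's expected payoff is 1: 26/5; 2: 27/5.
Taking the (5/12, 7/12)-weighted average: (5/12)·(26/5) + (7/12)·(27/5) = 319/60.

319/60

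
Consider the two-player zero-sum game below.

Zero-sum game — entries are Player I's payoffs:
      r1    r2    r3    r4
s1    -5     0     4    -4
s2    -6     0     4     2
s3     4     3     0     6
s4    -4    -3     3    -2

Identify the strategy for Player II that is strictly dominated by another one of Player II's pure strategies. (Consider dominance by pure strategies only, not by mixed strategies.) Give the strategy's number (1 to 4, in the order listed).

4

Player II prefers columns that give Player I less. Compare r4 with r1: -5 < -4, -6 < 2, 4 < 6, -4 < -2.
So r1 strictly dominates r4 for Player II; r4 is strictly dominated.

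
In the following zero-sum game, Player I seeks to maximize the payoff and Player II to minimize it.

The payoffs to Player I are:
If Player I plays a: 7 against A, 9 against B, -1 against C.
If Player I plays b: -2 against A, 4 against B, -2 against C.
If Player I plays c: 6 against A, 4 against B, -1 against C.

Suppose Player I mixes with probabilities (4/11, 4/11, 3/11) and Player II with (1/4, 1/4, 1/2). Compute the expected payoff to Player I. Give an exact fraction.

Against (1/4, 1/4, 1/2), each row's expected payoff is a: 7/2; b: -1/2; c: 2.
Taking the (4/11, 4/11, 3/11)-weighted average: (4/11)·(7/2) + (4/11)·(-1/2) + (3/11)·(2) = 18/11.

18/11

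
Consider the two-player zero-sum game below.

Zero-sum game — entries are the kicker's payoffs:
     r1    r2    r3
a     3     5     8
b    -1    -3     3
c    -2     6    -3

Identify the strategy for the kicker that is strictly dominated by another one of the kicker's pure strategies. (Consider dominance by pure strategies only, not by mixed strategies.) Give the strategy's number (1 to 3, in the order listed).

2

Compare b with a: 3 > -1, 5 > -3, 8 > 3.
So a strictly dominates b for the kicker; b is strictly dominated.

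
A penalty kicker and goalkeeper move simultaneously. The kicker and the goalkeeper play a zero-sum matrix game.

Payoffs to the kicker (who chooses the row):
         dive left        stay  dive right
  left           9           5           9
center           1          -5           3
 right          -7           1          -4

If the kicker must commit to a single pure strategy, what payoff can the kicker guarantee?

5

The worst-case payoff for each row is left: 5, center: -5, right: -7.
The best of these is 5.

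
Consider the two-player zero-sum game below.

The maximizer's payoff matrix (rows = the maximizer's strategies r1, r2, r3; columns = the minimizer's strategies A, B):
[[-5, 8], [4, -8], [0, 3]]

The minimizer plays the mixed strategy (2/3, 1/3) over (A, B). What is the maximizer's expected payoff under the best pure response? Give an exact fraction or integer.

r1: (-5)·(2/3) + (8)·(1/3) = -2/3.
r2: (4)·(2/3) + (-8)·(1/3) = 0.
r3: (0)·(2/3) + (3)·(1/3) = 1.
The best pure response is r3 with expected payoff 1.

1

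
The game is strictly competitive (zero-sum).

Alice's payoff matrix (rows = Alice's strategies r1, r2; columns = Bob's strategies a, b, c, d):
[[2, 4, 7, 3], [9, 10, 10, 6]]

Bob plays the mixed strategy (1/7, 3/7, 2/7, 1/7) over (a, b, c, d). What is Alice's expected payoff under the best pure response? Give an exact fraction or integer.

r1: (2)·(1/7) + (4)·(3/7) + (7)·(2/7) + (3)·(1/7) = 31/7.
r2: (9)·(1/7) + (10)·(3/7) + (10)·(2/7) + (6)·(1/7) = 65/7.
The best pure response is r2 with expected payoff 65/7.

65/7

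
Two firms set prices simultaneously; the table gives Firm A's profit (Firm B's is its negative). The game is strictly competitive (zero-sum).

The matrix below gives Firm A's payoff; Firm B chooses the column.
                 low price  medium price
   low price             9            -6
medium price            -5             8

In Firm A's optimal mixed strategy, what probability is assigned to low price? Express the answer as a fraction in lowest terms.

Row minima are -6 and -5, so Firm A's maximin is -5; column maxima are 9 and 8, so Firm B's minimax is 8. These differ, so the equilibrium is in mixed strategies.
Let Firm A play low price with probability p. Firm B is indifferent when 9p − 5(1−p) = −6p + 8(1−p), giving p = 13/28.

13/28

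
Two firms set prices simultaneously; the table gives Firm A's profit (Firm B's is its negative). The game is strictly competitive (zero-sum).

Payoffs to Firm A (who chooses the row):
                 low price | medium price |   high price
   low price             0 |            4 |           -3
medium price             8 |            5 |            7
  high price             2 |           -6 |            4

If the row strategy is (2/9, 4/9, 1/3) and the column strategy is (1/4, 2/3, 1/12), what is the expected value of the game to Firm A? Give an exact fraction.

Against (1/4, 2/3, 1/12), each row's expected payoff is low price: 29/12; medium price: 71/12; high price: -19/6.
Taking the (2/9, 4/9, 1/3)-weighted average: (2/9)·(29/12) + (4/9)·(71/12) + (1/3)·(-19/6) = 19/9.

19/9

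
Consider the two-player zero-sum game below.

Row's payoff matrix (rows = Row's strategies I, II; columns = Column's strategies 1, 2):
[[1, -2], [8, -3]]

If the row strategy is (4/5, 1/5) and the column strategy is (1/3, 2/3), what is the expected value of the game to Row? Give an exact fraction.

-2/3

Against (1/3, 2/3), each row's expected payoff is I: -1; II: 2/3.
Taking the (4/5, 1/5)-weighted average: (4/5)·(-1) + (1/5)·(2/3) = -2/3.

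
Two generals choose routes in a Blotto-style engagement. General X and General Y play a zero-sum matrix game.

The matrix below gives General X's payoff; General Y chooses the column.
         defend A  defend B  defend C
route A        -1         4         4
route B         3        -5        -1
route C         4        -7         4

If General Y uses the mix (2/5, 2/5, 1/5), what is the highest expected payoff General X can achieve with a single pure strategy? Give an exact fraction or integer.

route A: (-1)·(2/5) + (4)·(2/5) + (4)·(1/5) = 2.
route B: (3)·(2/5) + (-5)·(2/5) + (-1)·(1/5) = -1.
route C: (4)·(2/5) + (-7)·(2/5) + (4)·(1/5) = -2/5.
The best pure response is route A with expected payoff 2.

2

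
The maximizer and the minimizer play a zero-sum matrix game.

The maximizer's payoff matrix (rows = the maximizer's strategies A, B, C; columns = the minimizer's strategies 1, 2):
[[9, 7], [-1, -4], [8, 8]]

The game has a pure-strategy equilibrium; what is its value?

Row minima: 7, -4, 8 → the maximizer's maximin is 8.
Column maxima: 9, 8 → the minimizer's minimax is 8.
They coincide at (C, 2), so the value is 8.

8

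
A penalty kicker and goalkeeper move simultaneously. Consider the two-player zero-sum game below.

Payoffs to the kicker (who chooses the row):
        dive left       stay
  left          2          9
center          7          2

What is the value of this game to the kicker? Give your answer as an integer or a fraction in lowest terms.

Row minima are 2 and 2, so the kicker's maximin is 2; column maxima are 7 and 9, so the goalkeeper's minimax is 7. These differ, so the equilibrium is in mixed strategies.
Let the kicker play left with probability p. The goalkeeper is indifferent when 2p + 7(1−p) = 9p + 2(1−p), giving p = 5/12.
Let the goalkeeper play dive left with probability q. The kicker is indifferent when 2q + 9(1−q) = 7q + 2(1−q), giving q = 7/12.
The value is 2·(7/12) + (9)·(5/12) = 59/12.

59/12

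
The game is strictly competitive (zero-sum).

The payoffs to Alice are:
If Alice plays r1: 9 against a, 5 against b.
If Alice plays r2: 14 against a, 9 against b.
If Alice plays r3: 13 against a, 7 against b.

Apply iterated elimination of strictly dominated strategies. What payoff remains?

9

Row r3 is strictly dominated by row r2 (14>13, 9>7); eliminate r3.
Column a is strictly dominated by b for Bob (5<9, 9<14); eliminate a.
Row r1 is strictly dominated by row r2 (9>5); eliminate r1.
Only (r2, b) remains, with payoff 9.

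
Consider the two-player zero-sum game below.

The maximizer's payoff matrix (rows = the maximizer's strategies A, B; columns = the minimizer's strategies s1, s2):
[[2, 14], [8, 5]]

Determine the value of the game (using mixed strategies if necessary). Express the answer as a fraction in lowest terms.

Row minima are 2 and 5, so the maximizer's maximin is 5; column maxima are 8 and 14, so the minimizer's minimax is 8. These differ, so the equilibrium is in mixed strategies.
Let the maximizer play A with probability p. The minimizer is indifferent when 2p + 8(1−p) = 14p + 5(1−p), giving p = 1/5.
Let the minimizer play s1 with probability q. The maximizer is indifferent when 2q + 14(1−q) = 8q + 5(1−q), giving q = 3/5.
The value is 2·(3/5) + (14)·(2/5) = 34/5.

34/5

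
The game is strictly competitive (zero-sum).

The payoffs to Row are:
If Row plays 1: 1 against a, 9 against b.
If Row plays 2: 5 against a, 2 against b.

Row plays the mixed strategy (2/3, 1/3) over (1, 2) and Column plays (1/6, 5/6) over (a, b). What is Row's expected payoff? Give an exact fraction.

107/18

Against (1/6, 5/6), each row's expected payoff is 1: 23/3; 2: 5/2.
Taking the (2/3, 1/3)-weighted average: (2/3)·(23/3) + (1/3)·(5/2) = 107/18.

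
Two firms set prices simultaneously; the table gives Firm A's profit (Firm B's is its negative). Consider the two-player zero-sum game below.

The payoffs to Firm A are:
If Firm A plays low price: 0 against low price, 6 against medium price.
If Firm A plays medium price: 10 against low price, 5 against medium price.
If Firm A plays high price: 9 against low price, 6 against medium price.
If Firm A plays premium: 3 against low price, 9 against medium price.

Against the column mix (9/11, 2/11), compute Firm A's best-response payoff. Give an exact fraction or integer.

100/11

low price: (0)·(9/11) + (6)·(2/11) = 12/11.
medium price: (10)·(9/11) + (5)·(2/11) = 100/11.
high price: (9)·(9/11) + (6)·(2/11) = 93/11.
premium: (3)·(9/11) + (9)·(2/11) = 45/11.
The best pure response is medium price with expected payoff 100/11.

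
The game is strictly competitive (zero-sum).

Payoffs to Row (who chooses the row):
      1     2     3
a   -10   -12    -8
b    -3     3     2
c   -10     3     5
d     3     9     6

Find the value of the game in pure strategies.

3

Row minima: -12, -3, -10, 3 → Row's maximin is 3.
Column maxima: 3, 9, 6 → Column's minimax is 3.
They coincide at (d, 1), so the value is 3.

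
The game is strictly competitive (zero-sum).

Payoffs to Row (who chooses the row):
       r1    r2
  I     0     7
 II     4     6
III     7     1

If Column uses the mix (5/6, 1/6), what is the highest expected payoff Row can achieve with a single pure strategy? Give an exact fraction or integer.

I: (0)·(5/6) + (7)·(1/6) = 7/6.
II: (4)·(5/6) + (6)·(1/6) = 13/3.
III: (7)·(5/6) + (1)·(1/6) = 6.
The best pure response is III with expected payoff 6.

6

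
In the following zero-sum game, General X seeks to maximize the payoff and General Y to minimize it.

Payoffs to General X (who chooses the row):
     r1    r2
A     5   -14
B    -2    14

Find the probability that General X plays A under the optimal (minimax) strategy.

Row minima are -14 and -2, so General X's maximin is -2; column maxima are 5 and 14, so General Y's minimax is 5. These differ, so the equilibrium is in mixed strategies.
Let General X play A with probability p. General Y is indifferent when 5p − 2(1−p) = −14p + 14(1−p), giving p = 16/35.

16/35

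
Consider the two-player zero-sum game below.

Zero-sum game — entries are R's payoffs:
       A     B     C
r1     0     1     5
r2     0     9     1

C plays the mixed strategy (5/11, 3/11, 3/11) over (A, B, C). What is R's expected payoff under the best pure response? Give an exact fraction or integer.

30/11

r1: (0)·(5/11) + (1)·(3/11) + (5)·(3/11) = 18/11.
r2: (0)·(5/11) + (9)·(3/11) + (1)·(3/11) = 30/11.
The best pure response is r2 with expected payoff 30/11.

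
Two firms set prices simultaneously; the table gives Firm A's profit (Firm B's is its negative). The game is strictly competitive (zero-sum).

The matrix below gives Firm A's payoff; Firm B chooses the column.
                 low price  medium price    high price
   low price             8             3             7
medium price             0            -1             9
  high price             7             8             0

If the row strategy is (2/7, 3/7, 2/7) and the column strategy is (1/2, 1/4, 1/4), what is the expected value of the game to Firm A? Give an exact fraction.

30/7

Against (1/2, 1/4, 1/4), each row's expected payoff is low price: 13/2; medium price: 2; high price: 11/2.
Taking the (2/7, 3/7, 2/7)-weighted average: (2/7)·(13/2) + (3/7)·(2) + (2/7)·(11/2) = 30/7.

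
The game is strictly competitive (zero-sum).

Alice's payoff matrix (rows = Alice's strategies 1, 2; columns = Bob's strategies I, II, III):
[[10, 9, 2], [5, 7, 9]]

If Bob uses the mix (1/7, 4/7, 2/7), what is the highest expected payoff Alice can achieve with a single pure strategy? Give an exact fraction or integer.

1: (10)·(1/7) + (9)·(4/7) + (2)·(2/7) = 50/7.
2: (5)·(1/7) + (7)·(4/7) + (9)·(2/7) = 51/7.
The best pure response is 2 with expected payoff 51/7.

51/7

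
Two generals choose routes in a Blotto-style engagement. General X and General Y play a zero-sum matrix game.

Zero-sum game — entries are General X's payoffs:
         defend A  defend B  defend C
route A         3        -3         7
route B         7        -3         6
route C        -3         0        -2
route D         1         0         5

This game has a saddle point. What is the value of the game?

0

Row minima: -3, -3, -3, 0 → General X's maximin is 0.
Column maxima: 7, 0, 7 → General Y's minimax is 0.
They coincide at (route D, defend B), so the value is 0.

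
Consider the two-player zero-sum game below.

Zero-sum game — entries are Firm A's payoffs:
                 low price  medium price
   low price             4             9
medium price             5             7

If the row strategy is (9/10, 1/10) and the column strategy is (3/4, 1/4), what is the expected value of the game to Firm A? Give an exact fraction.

211/40

Against (3/4, 1/4), each row's expected payoff is low price: 21/4; medium price: 11/2.
Taking the (9/10, 1/10)-weighted average: (9/10)·(21/4) + (1/10)·(11/2) = 211/40.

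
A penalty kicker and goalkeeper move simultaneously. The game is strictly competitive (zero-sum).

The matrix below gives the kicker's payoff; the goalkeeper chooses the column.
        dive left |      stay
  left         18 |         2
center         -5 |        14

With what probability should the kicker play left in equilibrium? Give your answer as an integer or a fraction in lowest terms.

Row minima are 2 and -5, so the kicker's maximin is 2; column maxima are 18 and 14, so the goalkeeper's minimax is 14. These differ, so the equilibrium is in mixed strategies.
Let the kicker play left with probability p. The goalkeeper is indifferent when 18p − 5(1−p) = 2p + 14(1−p), giving p = 19/35.

19/35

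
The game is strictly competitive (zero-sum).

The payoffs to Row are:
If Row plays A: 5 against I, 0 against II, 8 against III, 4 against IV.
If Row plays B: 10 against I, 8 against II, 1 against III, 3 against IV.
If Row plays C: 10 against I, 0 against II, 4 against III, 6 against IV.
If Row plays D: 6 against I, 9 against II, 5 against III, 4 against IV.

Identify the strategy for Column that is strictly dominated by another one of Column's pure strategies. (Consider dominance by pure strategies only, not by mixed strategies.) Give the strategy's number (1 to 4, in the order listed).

1

Column prefers columns that give Row less. Compare I with IV: 4 < 5, 3 < 10, 6 < 10, 4 < 6.
So IV strictly dominates I for Column; I is strictly dominated.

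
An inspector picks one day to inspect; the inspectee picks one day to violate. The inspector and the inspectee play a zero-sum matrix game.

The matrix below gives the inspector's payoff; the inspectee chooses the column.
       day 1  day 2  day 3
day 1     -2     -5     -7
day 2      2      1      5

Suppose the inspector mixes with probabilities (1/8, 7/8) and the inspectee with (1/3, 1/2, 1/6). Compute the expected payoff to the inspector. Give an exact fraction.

Against (1/3, 1/2, 1/6), each row's expected payoff is day 1: -13/3; day 2: 2.
Taking the (1/8, 7/8)-weighted average: (1/8)·(-13/3) + (7/8)·(2) = 29/24.

29/24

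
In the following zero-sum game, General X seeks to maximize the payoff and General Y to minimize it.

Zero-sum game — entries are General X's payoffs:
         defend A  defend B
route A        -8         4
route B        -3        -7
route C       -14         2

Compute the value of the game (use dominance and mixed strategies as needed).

Row route C is strictly dominated by row route A, so General X never plays it.
The remaining 2×2 game on (route A, route B) × (defend A, defend B) has no saddle point. Let General X play route A with probability p; indifference gives −8p − 3(1−p) = 4p − 7(1−p), so p = 1/4.
Similarly General Y's optimal q on defend A is 11/16, and the value is -8·(11/16) + (4)·(5/16) = -17/4.

-17/4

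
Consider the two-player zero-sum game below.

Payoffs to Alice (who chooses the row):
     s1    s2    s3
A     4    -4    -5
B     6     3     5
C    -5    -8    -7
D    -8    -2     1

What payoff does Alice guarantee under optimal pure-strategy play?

3

Row minima: -5, 3, -8, -8 → Alice's maximin is 3.
Column maxima: 6, 3, 5 → Bob's minimax is 3.
They coincide at (B, s2), so the value is 3.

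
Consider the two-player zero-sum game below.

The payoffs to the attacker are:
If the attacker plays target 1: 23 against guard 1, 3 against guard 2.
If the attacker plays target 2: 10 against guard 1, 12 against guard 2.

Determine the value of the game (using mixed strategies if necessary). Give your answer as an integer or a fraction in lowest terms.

Row minima are 3 and 10, so the attacker's maximin is 10; column maxima are 23 and 12, so the defender's minimax is 12. These differ, so the equilibrium is in mixed strategies.
Let the attacker play target 1 with probability p. The defender is indifferent when 23p + 10(1−p) = 3p + 12(1−p), giving p = 1/11.
Let the defender play guard 1 with probability q. The attacker is indifferent when 23q + 3(1−q) = 10q + 12(1−q), giving q = 9/22.
The value is 23·(9/22) + (3)·(13/22) = 123/11.

123/11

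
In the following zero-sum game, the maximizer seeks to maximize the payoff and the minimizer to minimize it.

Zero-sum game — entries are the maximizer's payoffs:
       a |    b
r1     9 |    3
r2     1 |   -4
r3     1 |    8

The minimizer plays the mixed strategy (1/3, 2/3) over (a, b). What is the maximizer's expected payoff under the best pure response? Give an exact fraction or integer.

17/3

r1: (9)·(1/3) + (3)·(2/3) = 5.
r2: (1)·(1/3) + (-4)·(2/3) = -7/3.
r3: (1)·(1/3) + (8)·(2/3) = 17/3.
The best pure response is r3 with expected payoff 17/3.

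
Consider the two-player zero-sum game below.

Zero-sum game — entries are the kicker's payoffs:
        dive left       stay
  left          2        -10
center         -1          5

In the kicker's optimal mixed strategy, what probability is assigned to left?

Row minima are -10 and -1, so the kicker's maximin is -1; column maxima are 2 and 5, so the goalkeeper's minimax is 2. These differ, so the equilibrium is in mixed strategies.
Let the kicker play left with probability p. The goalkeeper is indifferent when 2p − (1−p) = −10p + 5(1−p), giving p = 1/3.

1/3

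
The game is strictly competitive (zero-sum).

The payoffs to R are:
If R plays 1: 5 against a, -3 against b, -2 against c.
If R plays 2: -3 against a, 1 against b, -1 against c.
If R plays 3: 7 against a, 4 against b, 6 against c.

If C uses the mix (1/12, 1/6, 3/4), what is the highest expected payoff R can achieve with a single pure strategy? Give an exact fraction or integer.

1: (5)·(1/12) + (-3)·(1/6) + (-2)·(3/4) = -19/12.
2: (-3)·(1/12) + (1)·(1/6) + (-1)·(3/4) = -5/6.
3: (7)·(1/12) + (4)·(1/6) + (6)·(3/4) = 23/4.
The best pure response is 3 with expected payoff 23/4.

23/4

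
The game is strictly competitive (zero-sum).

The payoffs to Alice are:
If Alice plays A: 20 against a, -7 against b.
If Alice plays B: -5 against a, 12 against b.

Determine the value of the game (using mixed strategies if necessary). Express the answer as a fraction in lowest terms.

Row minima are -7 and -5, so Alice's maximin is -5; column maxima are 20 and 12, so Bob's minimax is 12. These differ, so the equilibrium is in mixed strategies.
Let Alice play A with probability p. Bob is indifferent when 20p − 5(1−p) = −7p + 12(1−p), giving p = 17/44.
Let Bob play a with probability q. Alice is indifferent when 20q − 7(1−q) = −5q + 12(1−q), giving q = 19/44.
The value is 20·(19/44) + (-7)·(25/44) = 205/44.

205/44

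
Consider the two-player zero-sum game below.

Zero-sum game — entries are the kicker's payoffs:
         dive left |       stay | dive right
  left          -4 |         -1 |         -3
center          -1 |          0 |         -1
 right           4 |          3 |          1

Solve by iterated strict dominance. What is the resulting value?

Column stay is strictly dominated by dive right for the goalkeeper (-3<-1, -1<0, 1<3); eliminate stay.
Row left is strictly dominated by row center (-1>-4, -1>-3); eliminate left.
Row center is strictly dominated by row right (4>-1, 1>-1); eliminate center.
Column dive left is strictly dominated by dive right for the goalkeeper (1<4); eliminate dive left.
Only (right, dive right) remains, with payoff 1.

1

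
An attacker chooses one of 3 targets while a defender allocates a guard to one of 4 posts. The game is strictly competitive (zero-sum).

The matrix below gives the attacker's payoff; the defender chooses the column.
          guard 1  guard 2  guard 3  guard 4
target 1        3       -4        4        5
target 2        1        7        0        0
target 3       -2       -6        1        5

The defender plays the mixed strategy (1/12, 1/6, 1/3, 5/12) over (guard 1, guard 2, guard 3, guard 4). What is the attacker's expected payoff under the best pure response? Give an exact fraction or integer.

target 1: (3)·(1/12) + (-4)·(1/6) + (4)·(1/3) + (5)·(5/12) = 3.
target 2: (1)·(1/12) + (7)·(1/6) + (0)·(1/3) + (0)·(5/12) = 5/4.
target 3: (-2)·(1/12) + (-6)·(1/6) + (1)·(1/3) + (5)·(5/12) = 5/4.
The best pure response is target 1 with expected payoff 3.

3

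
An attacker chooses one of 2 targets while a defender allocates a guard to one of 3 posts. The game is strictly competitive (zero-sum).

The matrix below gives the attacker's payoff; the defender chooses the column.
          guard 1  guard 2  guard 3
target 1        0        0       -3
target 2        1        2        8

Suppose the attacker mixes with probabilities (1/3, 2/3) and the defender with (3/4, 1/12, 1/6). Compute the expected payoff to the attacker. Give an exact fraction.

4/3

Against (3/4, 1/12, 1/6), each row's expected payoff is target 1: -1/2; target 2: 9/4.
Taking the (1/3, 2/3)-weighted average: (1/3)·(-1/2) + (2/3)·(9/4) = 4/3.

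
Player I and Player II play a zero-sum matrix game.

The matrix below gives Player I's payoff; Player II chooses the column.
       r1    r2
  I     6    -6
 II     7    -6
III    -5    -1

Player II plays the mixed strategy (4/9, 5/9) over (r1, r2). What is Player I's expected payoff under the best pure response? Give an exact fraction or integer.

-2/9

I: (6)·(4/9) + (-6)·(5/9) = -2/3.
II: (7)·(4/9) + (-6)·(5/9) = -2/9.
III: (-5)·(4/9) + (-1)·(5/9) = -25/9.
The best pure response is II with expected payoff -2/9.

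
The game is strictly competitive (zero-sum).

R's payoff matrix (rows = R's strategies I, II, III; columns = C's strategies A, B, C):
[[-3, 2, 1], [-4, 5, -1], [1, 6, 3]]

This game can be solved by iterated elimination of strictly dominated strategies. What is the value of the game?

1

Row II is strictly dominated by row III (1>-4, 6>5, 3>-1); eliminate II.
Column C is strictly dominated by A for C (-3<1, 1<3); eliminate C.
Column B is strictly dominated by A for C (-3<2, 1<6); eliminate B.
Row I is strictly dominated by row III (1>-3); eliminate I.
Only (III, A) remains, with payoff 1.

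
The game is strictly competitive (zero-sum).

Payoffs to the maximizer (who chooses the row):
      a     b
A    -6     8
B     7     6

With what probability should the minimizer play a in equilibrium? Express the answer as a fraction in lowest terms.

Row minima are -6 and 6, so the maximizer's maximin is 6; column maxima are 7 and 8, so the minimizer's minimax is 7. These differ, so the equilibrium is in mixed strategies.
Let the minimizer play a with probability q. The maximizer is indifferent when −6q + 8(1−q) = 7q + 6(1−q), giving q = 2/15.

2/15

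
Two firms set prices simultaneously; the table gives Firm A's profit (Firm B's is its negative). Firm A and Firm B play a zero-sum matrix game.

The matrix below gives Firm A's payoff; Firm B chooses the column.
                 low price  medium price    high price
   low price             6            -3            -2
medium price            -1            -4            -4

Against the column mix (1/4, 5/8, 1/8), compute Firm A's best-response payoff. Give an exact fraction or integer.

low price: (6)·(1/4) + (-3)·(5/8) + (-2)·(1/8) = -5/8.
medium price: (-1)·(1/4) + (-4)·(5/8) + (-4)·(1/8) = -13/4.
The best pure response is low price with expected payoff -5/8.

-5/8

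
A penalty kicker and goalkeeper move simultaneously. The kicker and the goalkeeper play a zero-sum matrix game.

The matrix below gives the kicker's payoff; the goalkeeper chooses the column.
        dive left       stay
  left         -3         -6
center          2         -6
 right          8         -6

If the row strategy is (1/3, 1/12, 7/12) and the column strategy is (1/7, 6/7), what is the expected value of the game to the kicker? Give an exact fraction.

Against (1/7, 6/7), each row's expected payoff is left: -39/7; center: -34/7; right: -4.
Taking the (1/3, 1/12, 7/12)-weighted average: (1/3)·(-39/7) + (1/12)·(-34/7) + (7/12)·(-4) = -193/42.

-193/42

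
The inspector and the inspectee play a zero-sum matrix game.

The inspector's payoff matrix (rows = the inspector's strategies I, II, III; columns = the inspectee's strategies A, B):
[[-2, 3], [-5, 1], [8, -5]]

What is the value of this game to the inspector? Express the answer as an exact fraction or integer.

7/9

Row II is strictly dominated by row I, so the inspector never plays it.
The remaining 2×2 game on (I, III) × (A, B) has no saddle point. Let the inspector play I with probability p; indifference gives −2p + 8(1−p) = 3p − 5(1−p), so p = 13/18.
Similarly the inspectee's optimal q on A is 4/9, and the value is -2·(4/9) + (3)·(5/9) = 7/9.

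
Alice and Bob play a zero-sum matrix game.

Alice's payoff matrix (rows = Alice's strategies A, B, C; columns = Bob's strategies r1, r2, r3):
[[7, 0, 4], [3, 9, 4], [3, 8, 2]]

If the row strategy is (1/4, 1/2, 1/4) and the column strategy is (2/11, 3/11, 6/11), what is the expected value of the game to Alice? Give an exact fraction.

Against (2/11, 3/11, 6/11), each row's expected payoff is A: 38/11; B: 57/11; C: 42/11.
Taking the (1/4, 1/2, 1/4)-weighted average: (1/4)·(38/11) + (1/2)·(57/11) + (1/4)·(42/11) = 97/22.

97/22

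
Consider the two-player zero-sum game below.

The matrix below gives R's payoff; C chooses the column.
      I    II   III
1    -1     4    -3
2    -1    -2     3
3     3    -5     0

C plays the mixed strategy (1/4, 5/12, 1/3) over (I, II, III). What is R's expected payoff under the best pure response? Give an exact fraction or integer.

5/12

1: (-1)·(1/4) + (4)·(5/12) + (-3)·(1/3) = 5/12.
2: (-1)·(1/4) + (-2)·(5/12) + (3)·(1/3) = -1/12.
3: (3)·(1/4) + (-5)·(5/12) + (0)·(1/3) = -4/3.
The best pure response is 1 with expected payoff 5/12.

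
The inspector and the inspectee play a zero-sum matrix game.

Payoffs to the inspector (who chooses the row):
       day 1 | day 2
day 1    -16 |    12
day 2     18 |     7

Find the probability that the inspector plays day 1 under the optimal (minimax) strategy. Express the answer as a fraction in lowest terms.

Row minima are -16 and 7, so the inspector's maximin is 7; column maxima are 18 and 12, so the inspectee's minimax is 12. These differ, so the equilibrium is in mixed strategies.
Let the inspector play day 1 with probability p. The inspectee is indifferent when −16p + 18(1−p) = 12p + 7(1−p), giving p = 11/39.

11/39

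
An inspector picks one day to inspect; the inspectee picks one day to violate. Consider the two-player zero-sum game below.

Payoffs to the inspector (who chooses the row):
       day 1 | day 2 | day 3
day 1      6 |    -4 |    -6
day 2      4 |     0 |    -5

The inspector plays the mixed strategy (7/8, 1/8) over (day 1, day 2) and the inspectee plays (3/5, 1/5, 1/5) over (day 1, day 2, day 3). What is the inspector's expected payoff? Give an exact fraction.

Against (3/5, 1/5, 1/5), each row's expected payoff is day 1: 8/5; day 2: 7/5.
Taking the (7/8, 1/8)-weighted average: (7/8)·(8/5) + (1/8)·(7/5) = 63/40.

63/40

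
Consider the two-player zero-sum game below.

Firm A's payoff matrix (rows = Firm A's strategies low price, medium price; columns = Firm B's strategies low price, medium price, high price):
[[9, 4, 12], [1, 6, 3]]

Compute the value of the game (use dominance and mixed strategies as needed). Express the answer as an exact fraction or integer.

Column high price is strictly dominated by low price for Firm B (it gives Firm A more in every row).
The remaining 2×2 game on (low price, medium price) × (low price, medium price) has no saddle point. Let Firm A play low price with probability p; indifference gives 9p + (1−p) = 4p + 6(1−p), so p = 1/2.
Similarly Firm B's optimal q on low price is 1/5, and the value is 9·(1/5) + (4)·(4/5) = 5.

5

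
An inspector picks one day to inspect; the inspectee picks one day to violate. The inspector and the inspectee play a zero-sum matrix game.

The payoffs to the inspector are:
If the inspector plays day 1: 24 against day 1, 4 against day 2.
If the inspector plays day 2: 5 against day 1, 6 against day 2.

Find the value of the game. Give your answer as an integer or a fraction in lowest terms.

Row minima are 4 and 5, so the inspector's maximin is 5; column maxima are 24 and 6, so the inspectee's minimax is 6. These differ, so the equilibrium is in mixed strategies.
Let the inspector play day 1 with probability p. The inspectee is indifferent when 24p + 5(1−p) = 4p + 6(1−p), giving p = 1/21.
Let the inspectee play day 1 with probability q. The inspector is indifferent when 24q + 4(1−q) = 5q + 6(1−q), giving q = 2/21.
The value is 24·(2/21) + (4)·(19/21) = 124/21.

124/21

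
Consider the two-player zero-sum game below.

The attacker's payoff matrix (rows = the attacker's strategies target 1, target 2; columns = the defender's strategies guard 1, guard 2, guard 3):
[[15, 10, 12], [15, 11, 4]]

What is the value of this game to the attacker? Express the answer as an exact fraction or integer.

Column guard 1 is strictly dominated by guard 2 for the defender (it gives the attacker more in every row).
The remaining 2×2 game on (target 1, target 2) × (guard 2, guard 3) has no saddle point. Let the attacker play target 1 with probability p; indifference gives 10p + 11(1−p) = 12p + 4(1−p), so p = 7/9.
Similarly the defender's optimal q on guard 2 is 8/9, and the value is 10·(8/9) + (12)·(1/9) = 92/9.

92/9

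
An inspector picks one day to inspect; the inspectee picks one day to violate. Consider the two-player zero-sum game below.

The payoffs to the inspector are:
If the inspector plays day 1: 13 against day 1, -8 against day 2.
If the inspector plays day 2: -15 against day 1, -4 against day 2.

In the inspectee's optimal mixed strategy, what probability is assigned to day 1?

Row minima are -8 and -15, so the inspector's maximin is -8; column maxima are 13 and -4, so the inspectee's minimax is -4. These differ, so the equilibrium is in mixed strategies.
Let the inspectee play day 1 with probability q. The inspector is indifferent when 13q − 8(1−q) = −15q − 4(1−q), giving q = 1/8.

1/8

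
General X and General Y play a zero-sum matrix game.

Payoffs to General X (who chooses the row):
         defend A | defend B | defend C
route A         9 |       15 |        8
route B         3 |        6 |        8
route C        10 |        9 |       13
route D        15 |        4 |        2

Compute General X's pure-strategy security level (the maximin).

The worst-case payoff for each row is route A: 8, route B: 3, route C: 9, route D: 2.
The best of these is 9.

9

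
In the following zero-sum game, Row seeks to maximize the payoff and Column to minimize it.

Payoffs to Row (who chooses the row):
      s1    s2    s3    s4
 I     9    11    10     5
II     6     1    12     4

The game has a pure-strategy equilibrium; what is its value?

5

Row minima: 5, 1 → Row's maximin is 5.
Column maxima: 9, 11, 12, 5 → Column's minimax is 5.
They coincide at (I, s4), so the value is 5.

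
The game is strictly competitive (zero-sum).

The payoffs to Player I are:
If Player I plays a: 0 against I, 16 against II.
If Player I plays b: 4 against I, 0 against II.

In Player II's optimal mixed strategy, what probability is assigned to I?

Row minima are 0 and 0, so Player I's maximin is 0; column maxima are 4 and 16, so Player II's minimax is 4. These differ, so the equilibrium is in mixed strategies.
Let Player II play I with probability q. Player I is indifferent when 16(1−q) = 4q, giving q = 4/5.

4/5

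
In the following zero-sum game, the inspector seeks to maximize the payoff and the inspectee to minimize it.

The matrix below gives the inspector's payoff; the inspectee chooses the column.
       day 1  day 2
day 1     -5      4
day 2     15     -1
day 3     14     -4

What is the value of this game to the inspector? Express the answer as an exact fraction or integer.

Row day 3 is strictly dominated by row day 2, so the inspector never plays it.
The remaining 2×2 game on (day 1, day 2) × (day 1, day 2) has no saddle point. Let the inspector play day 1 with probability p; indifference gives −5p + 15(1−p) = 4p − (1−p), so p = 16/25.
Similarly the inspectee's optimal q on day 1 is 1/5, and the value is -5·(1/5) + (4)·(4/5) = 11/5.

11/5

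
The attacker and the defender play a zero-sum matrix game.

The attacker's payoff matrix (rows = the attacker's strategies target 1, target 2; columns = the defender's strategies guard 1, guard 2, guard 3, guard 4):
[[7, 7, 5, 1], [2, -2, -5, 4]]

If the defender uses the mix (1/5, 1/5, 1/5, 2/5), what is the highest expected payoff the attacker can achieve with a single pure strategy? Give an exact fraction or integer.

target 1: (7)·(1/5) + (7)·(1/5) + (5)·(1/5) + (1)·(2/5) = 21/5.
target 2: (2)·(1/5) + (-2)·(1/5) + (-5)·(1/5) + (4)·(2/5) = 3/5.
The best pure response is target 1 with expected payoff 21/5.

21/5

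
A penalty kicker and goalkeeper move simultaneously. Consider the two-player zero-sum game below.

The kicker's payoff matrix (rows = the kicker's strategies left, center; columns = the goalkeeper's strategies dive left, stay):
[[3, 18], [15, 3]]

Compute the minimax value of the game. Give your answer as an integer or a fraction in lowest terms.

Row minima are 3 and 3, so the kicker's maximin is 3; column maxima are 15 and 18, so the goalkeeper's minimax is 15. These differ, so the equilibrium is in mixed strategies.
Let the kicker play left with probability p. The goalkeeper is indifferent when 3p + 15(1−p) = 18p + 3(1−p), giving p = 4/9.
Let the goalkeeper play dive left with probability q. The kicker is indifferent when 3q + 18(1−q) = 15q + 3(1−q), giving q = 5/9.
The value is 3·(5/9) + (18)·(4/9) = 29/3.

29/3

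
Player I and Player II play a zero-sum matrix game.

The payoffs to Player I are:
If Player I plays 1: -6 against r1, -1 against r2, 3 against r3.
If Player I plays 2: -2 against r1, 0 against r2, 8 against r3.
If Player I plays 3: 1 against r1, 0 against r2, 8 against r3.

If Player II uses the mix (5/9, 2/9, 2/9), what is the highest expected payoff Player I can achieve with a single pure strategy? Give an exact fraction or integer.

7/3

1: (-6)·(5/9) + (-1)·(2/9) + (3)·(2/9) = -26/9.
2: (-2)·(5/9) + (0)·(2/9) + (8)·(2/9) = 2/3.
3: (1)·(5/9) + (0)·(2/9) + (8)·(2/9) = 7/3.
The best pure response is 3 with expected payoff 7/3.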